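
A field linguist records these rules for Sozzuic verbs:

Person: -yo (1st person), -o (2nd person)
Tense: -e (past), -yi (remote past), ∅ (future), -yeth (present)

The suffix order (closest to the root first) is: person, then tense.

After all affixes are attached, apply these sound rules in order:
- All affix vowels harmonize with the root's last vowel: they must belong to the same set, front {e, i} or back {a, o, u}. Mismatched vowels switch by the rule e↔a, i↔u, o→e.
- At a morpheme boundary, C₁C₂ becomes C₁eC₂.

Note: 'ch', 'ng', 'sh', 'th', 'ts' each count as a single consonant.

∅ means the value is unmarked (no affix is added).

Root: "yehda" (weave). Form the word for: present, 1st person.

yehdayoyath

Attach person 1st person -yo → yehdayo.
Attach tense present -yeth → yehdayoyeth.
Apply vowel harmony: yehdayoyeth → yehdayoyath.
Epenthesis: no change.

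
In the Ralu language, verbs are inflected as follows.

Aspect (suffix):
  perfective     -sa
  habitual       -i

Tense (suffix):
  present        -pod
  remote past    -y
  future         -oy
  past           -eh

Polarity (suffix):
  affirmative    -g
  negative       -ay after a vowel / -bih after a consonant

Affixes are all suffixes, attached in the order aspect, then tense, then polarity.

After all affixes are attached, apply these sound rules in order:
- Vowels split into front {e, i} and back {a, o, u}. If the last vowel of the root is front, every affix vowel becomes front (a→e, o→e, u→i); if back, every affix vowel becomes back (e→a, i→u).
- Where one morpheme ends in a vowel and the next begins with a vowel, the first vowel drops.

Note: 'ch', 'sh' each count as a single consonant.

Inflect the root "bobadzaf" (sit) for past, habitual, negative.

bobadzafahbuh

Attach aspect habitual -i → bobadzafi.
Attach tense past -eh → bobadzafieh.
Attach polarity negative -bih (after consonant 'h') → bobadzafiehbih.
Apply vowel harmony: bobadzafiehbih → bobadzafuahbuh.
Apply vowel deletion: bobadzafuahbuh → bobadzafahbuh.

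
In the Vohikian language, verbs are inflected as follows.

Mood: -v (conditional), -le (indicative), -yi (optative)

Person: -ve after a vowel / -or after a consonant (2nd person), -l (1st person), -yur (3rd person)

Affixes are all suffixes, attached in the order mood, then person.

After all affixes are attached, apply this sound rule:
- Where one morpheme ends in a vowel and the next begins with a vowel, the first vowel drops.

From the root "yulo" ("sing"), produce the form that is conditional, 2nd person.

Attach mood conditional -v → yulov.
Attach person 2nd person -or (after consonant 'v') → yulovor.
Vowel deletion: no change.

yulovor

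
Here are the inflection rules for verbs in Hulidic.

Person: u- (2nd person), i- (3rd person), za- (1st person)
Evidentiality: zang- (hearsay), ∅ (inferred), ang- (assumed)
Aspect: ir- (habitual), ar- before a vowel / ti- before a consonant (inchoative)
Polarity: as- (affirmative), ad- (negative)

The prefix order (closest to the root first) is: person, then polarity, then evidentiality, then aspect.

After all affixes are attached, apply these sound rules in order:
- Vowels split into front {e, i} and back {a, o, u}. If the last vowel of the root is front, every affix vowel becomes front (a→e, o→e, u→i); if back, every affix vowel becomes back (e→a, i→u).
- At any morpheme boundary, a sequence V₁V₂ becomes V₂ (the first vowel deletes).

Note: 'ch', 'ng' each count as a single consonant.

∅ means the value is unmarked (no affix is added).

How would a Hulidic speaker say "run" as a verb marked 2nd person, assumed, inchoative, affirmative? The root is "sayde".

Attach person 2nd person u- → usayde.
Attach polarity affirmative as- → asusayde.
Attach evidentiality assumed ang- → angasusayde.
Attach aspect inchoative ar- (before vowel 'a') → arangasusayde.
Apply vowel harmony: arangasusayde → erengesisayde.
Vowel deletion: no change.

erengesisayde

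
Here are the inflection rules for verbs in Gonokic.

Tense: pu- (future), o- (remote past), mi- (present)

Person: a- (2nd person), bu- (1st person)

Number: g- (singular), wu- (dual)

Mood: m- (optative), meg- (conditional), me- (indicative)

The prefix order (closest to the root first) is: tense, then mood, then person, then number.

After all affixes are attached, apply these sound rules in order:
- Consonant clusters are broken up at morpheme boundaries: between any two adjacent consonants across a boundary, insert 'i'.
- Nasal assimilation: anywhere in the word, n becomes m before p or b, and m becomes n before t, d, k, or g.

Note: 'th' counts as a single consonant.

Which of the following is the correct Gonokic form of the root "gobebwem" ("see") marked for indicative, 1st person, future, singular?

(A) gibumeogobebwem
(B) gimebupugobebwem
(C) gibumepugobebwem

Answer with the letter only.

Attach tense future pu- → pugobebwem.
Attach mood indicative me- → mepugobebwem.
Attach person 1st person bu- → bumepugobebwem.
Attach number singular g- → gbumepugobebwem.
Apply epenthesis: gbumepugobebwem → gibumepugobebwem.
Nasal assimilation: no change.
So the correct form is gibumepugobebwem, option (C).
(A) gibumeogobebwem is wrong: it uses remote past instead of future for tense.
(B) gimebupugobebwem is wrong: it has the affixes in the wrong order.

C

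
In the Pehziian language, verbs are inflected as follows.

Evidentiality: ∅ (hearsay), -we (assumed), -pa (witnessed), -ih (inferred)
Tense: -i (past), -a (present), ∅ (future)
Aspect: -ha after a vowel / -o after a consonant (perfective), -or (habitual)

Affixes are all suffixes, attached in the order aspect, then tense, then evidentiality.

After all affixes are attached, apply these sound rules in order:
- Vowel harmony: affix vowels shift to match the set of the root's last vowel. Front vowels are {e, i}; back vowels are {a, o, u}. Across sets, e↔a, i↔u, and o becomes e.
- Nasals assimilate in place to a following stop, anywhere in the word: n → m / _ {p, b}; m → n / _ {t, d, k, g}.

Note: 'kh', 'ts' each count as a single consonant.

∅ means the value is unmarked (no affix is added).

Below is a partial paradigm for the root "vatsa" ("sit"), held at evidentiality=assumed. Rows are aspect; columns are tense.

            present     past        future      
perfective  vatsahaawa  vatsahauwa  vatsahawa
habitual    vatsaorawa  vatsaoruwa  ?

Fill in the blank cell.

Attach aspect habitual -or → vatsaor.
tense = future: zero marking, form stays vatsaor.
Attach evidentiality assumed -we → vatsaorwe.
Apply vowel harmony: vatsaorwe → vatsaorwa.
Nasal assimilation: no change.

vatsaorwa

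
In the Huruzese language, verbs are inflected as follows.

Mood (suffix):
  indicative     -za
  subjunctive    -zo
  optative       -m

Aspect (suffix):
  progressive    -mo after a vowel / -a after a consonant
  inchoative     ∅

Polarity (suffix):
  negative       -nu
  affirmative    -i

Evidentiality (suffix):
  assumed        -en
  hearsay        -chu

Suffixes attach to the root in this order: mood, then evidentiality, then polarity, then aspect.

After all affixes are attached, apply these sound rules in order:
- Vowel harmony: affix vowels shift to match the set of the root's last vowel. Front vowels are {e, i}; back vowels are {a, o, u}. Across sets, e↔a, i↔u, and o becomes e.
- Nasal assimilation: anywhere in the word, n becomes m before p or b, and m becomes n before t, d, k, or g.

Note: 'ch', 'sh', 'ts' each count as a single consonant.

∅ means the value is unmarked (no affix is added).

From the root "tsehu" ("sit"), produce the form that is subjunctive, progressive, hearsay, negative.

Attach mood subjunctive -zo → tsehuzo.
Attach evidentiality hearsay -chu → tsehuzochu.
Attach polarity negative -nu → tsehuzochunu.
Attach aspect progressive -mo (after vowel 'u') → tsehuzochunumo.
Vowel harmony: no change.
Nasal assimilation: no change.

tsehuzochunumo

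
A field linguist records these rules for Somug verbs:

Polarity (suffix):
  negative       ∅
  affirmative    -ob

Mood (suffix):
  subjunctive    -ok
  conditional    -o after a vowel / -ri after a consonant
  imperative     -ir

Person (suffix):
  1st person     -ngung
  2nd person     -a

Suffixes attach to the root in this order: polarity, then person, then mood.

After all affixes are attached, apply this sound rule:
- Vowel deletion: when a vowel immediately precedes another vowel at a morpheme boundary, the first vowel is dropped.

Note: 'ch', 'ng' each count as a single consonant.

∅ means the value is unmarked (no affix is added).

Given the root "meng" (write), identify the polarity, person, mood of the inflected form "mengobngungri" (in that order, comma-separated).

Segment: meng-ob-ngung-ri.
polarity: -ob → affirmative.
person: -ngung → 1st person.
mood: -o/ri → conditional.

affirmative, 1st person, conditional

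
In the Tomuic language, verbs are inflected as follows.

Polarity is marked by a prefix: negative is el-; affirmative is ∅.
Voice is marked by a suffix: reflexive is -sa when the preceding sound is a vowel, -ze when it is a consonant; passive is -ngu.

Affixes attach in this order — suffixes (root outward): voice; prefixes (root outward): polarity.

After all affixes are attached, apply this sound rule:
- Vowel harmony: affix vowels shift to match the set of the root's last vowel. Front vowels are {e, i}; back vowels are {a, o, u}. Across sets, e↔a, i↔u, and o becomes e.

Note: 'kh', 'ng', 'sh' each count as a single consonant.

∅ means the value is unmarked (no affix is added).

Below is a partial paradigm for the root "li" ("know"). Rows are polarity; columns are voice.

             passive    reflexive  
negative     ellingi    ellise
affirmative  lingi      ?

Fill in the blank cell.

lise

Attach voice reflexive -sa (after vowel 'i') → lisa.
polarity = affirmative: zero marking, form stays lisa.
Apply vowel harmony: lisa → lise.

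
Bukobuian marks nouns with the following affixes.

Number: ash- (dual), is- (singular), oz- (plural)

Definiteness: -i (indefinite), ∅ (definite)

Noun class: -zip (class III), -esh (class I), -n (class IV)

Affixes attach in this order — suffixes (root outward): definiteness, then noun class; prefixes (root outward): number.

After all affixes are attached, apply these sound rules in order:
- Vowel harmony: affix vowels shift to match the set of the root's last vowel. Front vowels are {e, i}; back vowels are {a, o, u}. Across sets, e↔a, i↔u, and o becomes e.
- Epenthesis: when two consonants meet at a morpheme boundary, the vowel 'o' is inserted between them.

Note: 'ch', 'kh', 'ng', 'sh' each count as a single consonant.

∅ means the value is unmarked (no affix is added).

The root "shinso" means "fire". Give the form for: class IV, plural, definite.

ozoshinson

definiteness = definite: zero marking, form stays shinso.
Attach number plural oz- → ozshinso.
Attach noun class class IV -n → ozshinson.
Vowel harmony: no change.
Apply epenthesis: ozshinson → ozoshinson.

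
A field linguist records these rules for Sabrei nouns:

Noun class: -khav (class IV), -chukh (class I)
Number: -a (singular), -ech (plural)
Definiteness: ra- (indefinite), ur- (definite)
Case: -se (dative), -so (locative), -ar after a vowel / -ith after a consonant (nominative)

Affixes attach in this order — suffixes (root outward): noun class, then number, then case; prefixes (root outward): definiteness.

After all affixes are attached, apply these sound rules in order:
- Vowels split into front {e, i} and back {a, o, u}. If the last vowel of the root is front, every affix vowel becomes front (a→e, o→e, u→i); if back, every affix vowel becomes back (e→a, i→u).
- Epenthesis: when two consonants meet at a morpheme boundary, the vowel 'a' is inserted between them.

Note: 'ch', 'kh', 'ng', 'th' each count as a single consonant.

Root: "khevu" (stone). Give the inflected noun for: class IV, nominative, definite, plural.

Attach noun class class IV -khav → khevukhav.
Attach number plural -ech → khevukhavech.
Attach case nominative -ith (after consonant 'ch') → khevukhavechith.
Attach definiteness definite ur- → urkhevukhavechith.
Apply vowel harmony: urkhevukhavechith → urkhevukhavachuth.
Apply epenthesis: urkhevukhavachuth → urakhevukhavachuth.

urakhevukhavachuth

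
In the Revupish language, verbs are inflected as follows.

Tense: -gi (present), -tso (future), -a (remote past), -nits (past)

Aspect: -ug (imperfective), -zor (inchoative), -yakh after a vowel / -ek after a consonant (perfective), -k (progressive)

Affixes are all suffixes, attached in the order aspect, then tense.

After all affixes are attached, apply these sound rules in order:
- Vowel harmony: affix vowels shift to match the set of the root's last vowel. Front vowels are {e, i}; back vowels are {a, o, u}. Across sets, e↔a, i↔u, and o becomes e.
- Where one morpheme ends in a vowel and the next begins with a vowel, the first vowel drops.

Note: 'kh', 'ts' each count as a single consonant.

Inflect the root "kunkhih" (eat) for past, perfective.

Attach aspect perfective -ek (after consonant 'h') → kunkhihek.
Attach tense past -nits → kunkhiheknits.
Vowel harmony: no change.
Vowel deletion: no change.

kunkhiheknits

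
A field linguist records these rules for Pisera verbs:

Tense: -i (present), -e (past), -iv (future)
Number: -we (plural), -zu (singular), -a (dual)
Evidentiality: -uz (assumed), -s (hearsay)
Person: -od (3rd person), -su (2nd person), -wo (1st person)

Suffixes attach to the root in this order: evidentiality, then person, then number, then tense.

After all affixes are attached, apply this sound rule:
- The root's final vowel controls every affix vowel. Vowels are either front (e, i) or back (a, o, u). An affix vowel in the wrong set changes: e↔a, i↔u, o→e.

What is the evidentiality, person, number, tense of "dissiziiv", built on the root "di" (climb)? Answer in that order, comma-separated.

hearsay, 2nd person, singular, future

Segment: di-s-su-zu-iv.
evidentiality: -s → hearsay.
person: -su → 2nd person.
number: -zu → singular.
tense: -iv → future.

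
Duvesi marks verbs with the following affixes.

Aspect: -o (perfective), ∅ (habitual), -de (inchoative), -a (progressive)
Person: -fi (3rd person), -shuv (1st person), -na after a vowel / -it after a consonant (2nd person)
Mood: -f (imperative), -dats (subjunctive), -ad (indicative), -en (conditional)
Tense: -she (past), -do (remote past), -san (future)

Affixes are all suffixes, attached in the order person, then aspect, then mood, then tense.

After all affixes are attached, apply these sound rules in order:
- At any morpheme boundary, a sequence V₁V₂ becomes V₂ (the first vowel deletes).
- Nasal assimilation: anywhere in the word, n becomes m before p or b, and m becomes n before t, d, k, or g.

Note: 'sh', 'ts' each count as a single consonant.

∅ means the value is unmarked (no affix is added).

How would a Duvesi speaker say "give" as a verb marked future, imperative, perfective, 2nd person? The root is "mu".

munofsan

Attach person 2nd person -na (after vowel 'u') → muna.
Attach aspect perfective -o → munao.
Attach mood imperative -f → munaof.
Attach tense future -san → munaofsan.
Apply vowel deletion: munaofsan → munofsan.
Nasal assimilation: no change.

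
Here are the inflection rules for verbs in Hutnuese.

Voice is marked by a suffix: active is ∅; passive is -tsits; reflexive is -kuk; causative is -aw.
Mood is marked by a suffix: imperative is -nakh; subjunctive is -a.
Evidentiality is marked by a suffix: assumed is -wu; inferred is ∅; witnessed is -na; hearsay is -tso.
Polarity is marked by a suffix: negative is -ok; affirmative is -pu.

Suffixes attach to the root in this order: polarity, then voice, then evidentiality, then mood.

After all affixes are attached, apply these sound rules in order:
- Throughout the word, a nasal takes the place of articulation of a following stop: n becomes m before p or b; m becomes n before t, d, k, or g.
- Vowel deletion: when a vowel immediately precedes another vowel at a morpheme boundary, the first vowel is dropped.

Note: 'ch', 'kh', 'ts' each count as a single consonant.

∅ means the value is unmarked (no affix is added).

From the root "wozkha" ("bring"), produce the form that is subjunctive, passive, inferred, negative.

wozkhoktsitsa

Attach polarity negative -ok → wozkhaok.
Attach voice passive -tsits → wozkhaoktsits.
evidentiality = inferred: zero marking, form stays wozkhaoktsits.
Attach mood subjunctive -a → wozkhaoktsitsa.
Nasal assimilation: no change.
Apply vowel deletion: wozkhaoktsitsa → wozkhoktsitsa.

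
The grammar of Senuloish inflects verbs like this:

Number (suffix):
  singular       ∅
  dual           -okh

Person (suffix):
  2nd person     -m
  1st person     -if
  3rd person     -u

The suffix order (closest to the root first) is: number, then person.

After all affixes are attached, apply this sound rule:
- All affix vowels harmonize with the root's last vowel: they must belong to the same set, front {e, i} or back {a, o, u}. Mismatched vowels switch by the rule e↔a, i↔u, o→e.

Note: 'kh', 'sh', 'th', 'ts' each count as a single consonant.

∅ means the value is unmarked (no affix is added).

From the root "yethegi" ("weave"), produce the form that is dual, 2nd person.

yethegiekhm

Attach number dual -okh → yethegiokh.
Attach person 2nd person -m → yethegiokhm.
Apply vowel harmony: yethegiokhm → yethegiekhm.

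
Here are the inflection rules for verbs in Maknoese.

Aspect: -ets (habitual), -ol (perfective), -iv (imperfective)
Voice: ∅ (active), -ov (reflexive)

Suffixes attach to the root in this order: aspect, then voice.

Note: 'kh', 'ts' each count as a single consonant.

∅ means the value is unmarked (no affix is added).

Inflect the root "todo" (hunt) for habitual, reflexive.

todoetsov

Attach aspect habitual -ets → todoets.
Attach voice reflexive -ov → todoetsov.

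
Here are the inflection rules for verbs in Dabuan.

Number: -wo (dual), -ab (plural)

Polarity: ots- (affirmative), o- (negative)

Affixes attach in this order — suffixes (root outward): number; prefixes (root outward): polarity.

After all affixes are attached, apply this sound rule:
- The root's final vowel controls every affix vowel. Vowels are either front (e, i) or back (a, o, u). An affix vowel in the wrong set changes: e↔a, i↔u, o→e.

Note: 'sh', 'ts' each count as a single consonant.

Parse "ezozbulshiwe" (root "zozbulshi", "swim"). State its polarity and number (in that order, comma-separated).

negative, dual

Segment: o-zozbulshi-wo.
polarity: o- → negative.
number: -wo → dual.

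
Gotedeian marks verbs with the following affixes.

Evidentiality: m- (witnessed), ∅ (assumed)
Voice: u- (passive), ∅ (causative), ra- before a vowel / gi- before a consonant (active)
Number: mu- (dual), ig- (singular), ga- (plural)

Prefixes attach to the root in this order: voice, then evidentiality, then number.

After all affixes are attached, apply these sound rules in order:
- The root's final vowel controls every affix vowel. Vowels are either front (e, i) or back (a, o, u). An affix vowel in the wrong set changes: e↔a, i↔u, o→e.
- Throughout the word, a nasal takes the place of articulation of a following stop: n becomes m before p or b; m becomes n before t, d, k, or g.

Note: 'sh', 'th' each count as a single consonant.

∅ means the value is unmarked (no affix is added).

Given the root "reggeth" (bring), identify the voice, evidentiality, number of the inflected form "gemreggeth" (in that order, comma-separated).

Segment: ga-m-reggeth.
voice: ∅ → causative.
evidentiality: m- → witnessed.
number: ga- → plural.

causative, witnessed, plural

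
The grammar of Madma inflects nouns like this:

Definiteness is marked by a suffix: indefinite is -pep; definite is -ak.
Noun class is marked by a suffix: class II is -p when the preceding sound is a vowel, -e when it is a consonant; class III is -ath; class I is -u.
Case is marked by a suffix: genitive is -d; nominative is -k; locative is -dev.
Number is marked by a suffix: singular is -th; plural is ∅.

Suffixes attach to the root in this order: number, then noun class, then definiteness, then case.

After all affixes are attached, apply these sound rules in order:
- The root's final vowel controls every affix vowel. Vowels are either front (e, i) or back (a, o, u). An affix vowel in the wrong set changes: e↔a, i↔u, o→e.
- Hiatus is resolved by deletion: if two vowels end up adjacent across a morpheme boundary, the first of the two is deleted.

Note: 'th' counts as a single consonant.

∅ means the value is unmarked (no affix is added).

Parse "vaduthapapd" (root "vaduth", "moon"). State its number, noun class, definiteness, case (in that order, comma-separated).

plural, class II, indefinite, genitive

Segment: vaduth-e-pep-d.
number: ∅ → plural.
noun class: -p/e → class II.
definiteness: -pep → indefinite.
case: -d → genitive.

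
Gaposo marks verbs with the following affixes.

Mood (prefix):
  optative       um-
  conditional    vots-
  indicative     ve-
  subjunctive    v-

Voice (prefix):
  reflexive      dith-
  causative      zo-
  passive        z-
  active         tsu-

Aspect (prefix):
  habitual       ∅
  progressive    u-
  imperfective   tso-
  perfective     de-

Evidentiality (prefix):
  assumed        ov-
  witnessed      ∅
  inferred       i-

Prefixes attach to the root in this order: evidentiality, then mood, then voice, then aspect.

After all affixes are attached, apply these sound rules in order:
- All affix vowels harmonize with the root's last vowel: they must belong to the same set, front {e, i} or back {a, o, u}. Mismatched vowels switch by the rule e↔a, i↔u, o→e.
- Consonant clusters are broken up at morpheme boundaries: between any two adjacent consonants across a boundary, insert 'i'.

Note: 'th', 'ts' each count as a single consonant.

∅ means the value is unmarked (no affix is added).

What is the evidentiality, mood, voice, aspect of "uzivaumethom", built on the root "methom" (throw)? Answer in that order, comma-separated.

inferred, indicative, passive, progressive

Segment: u-z-ve-i-methom.
evidentiality: i- → inferred.
mood: ve- → indicative.
voice: z- → passive.
aspect: u- → progressive.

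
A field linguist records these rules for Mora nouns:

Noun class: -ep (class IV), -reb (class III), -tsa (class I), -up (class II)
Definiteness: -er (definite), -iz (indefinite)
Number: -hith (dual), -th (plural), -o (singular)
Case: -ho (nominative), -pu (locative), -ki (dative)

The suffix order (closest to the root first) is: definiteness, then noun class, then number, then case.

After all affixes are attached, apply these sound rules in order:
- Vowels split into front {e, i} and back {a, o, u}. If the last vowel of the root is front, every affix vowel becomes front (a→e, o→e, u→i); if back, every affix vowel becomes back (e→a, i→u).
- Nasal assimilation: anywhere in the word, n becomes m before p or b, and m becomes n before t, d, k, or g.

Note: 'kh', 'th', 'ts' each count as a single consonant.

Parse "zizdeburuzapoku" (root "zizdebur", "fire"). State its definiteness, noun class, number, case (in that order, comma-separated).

Segment: zizdebur-iz-ep-o-ki.
definiteness: -iz → indefinite.
noun class: -ep → class IV.
number: -o → singular.
case: -ki → dative.

indefinite, class IV, singular, dative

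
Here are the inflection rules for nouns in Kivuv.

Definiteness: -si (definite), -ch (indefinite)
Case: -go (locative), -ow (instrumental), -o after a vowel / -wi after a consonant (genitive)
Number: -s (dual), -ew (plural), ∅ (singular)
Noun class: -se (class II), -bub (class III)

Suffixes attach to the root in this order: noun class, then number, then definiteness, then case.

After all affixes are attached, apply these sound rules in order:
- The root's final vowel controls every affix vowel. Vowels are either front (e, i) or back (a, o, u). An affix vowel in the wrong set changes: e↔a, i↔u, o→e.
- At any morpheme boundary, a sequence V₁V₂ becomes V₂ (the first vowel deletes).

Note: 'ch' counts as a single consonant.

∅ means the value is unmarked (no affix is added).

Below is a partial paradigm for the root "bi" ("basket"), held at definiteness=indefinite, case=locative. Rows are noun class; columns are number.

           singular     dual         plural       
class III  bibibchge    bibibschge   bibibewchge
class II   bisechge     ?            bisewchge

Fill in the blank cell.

biseschge

Attach noun class class II -se → bise.
Attach number dual -s → bises.
Attach definiteness indefinite -ch → bisesch.
Attach case locative -go → biseschgo.
Apply vowel harmony: biseschgo → biseschge.
Vowel deletion: no change.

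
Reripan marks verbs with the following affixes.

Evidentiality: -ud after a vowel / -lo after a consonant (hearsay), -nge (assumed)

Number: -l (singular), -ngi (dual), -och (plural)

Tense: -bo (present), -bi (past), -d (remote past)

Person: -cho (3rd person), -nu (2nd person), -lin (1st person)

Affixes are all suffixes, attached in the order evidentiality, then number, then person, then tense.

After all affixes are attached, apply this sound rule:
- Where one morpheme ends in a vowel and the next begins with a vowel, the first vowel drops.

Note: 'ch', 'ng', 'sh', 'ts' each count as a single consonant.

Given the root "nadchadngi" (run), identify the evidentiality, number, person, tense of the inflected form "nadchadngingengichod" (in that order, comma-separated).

Segment: nadchadngi-nge-ngi-cho-d.
evidentiality: -nge → assumed.
number: -ngi → dual.
person: -cho → 3rd person.
tense: -d → remote past.

assumed, dual, 3rd person, remote past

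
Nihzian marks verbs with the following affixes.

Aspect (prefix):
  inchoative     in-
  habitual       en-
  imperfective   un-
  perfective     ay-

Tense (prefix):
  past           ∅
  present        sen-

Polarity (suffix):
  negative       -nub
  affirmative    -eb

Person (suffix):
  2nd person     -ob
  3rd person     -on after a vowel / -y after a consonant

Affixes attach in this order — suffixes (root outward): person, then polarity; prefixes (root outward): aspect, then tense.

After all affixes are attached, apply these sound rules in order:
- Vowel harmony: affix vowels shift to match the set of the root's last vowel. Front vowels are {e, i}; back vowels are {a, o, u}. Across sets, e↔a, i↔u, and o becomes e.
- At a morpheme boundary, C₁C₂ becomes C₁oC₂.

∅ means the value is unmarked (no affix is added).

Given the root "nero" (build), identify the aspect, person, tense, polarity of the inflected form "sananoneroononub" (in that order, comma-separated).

Segment: sen-en-nero-on-nub.
aspect: en- → habitual.
person: -on/y → 3rd person.
tense: sen- → present.
polarity: -nub → negative.

habitual, 3rd person, present, negative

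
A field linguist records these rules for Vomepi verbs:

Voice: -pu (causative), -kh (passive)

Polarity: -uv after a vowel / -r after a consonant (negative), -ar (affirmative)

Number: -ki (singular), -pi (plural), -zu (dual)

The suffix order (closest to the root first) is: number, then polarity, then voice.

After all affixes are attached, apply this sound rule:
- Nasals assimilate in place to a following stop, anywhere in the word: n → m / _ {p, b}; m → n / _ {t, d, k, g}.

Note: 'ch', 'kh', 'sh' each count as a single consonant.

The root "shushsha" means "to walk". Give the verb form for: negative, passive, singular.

Attach number singular -ki → shushshaki.
Attach polarity negative -uv (after vowel 'i') → shushshakiuv.
Attach voice passive -kh → shushshakiuvkh.
Nasal assimilation: no change.

shushshakiuvkh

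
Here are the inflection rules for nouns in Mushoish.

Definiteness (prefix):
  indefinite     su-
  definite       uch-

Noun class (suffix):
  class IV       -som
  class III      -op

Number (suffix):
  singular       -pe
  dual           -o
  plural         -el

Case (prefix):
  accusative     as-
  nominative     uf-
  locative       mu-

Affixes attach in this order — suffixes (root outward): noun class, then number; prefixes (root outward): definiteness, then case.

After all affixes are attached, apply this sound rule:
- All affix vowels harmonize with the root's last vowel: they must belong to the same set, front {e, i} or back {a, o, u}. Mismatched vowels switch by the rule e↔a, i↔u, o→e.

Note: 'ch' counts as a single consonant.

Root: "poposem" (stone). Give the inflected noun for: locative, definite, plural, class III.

miichpoposemepel

Attach definiteness definite uch- → uchpoposem.
Attach noun class class III -op → uchpoposemop.
Attach number plural -el → uchpoposemopel.
Attach case locative mu- → muuchpoposemopel.
Apply vowel harmony: muuchpoposemopel → miichpoposemepel.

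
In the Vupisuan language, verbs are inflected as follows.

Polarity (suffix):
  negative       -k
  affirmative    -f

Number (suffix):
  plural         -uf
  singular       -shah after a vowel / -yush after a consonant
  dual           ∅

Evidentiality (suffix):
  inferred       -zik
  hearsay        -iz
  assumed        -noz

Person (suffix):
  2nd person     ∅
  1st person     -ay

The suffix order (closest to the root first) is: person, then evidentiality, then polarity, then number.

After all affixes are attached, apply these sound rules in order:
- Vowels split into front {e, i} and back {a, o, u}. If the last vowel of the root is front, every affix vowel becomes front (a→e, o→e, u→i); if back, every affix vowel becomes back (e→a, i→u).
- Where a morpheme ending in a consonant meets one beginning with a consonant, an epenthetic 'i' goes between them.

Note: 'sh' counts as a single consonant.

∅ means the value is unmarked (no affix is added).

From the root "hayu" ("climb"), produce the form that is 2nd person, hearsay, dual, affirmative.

person = 2nd person: zero marking, form stays hayu.
Attach evidentiality hearsay -iz → hayuiz.
Attach polarity affirmative -f → hayuizf.
number = dual: zero marking, form stays hayuizf.
Apply vowel harmony: hayuizf → hayuuzf.
Apply epenthesis: hayuuzf → hayuuzif.

hayuuzif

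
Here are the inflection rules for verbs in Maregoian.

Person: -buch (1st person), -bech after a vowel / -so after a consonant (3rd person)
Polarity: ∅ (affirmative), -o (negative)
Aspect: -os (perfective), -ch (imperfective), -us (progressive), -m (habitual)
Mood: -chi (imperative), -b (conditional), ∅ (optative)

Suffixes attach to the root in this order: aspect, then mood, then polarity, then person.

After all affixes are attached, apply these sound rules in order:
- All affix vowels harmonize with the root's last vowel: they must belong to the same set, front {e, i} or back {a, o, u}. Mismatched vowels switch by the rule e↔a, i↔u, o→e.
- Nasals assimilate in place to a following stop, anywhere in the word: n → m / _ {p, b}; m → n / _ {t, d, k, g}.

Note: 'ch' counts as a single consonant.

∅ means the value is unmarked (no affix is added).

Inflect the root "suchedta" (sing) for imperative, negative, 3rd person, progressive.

Attach aspect progressive -us → suchedtaus.
Attach mood imperative -chi → suchedtauschi.
Attach polarity negative -o → suchedtauschio.
Attach person 3rd person -bech (after vowel 'o') → suchedtauschiobech.
Apply vowel harmony: suchedtauschiobech → suchedtauschuobach.
Nasal assimilation: no change.

suchedtauschuobach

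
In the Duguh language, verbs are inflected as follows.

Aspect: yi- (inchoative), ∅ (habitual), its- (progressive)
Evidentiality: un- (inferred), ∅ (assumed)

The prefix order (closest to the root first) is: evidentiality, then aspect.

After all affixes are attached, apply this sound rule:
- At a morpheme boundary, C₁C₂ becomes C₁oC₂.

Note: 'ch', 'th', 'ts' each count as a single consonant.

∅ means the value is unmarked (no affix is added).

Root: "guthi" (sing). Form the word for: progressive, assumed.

evidentiality = assumed: zero marking, form stays guthi.
Attach aspect progressive its- → itsguthi.
Apply epenthesis: itsguthi → itsoguthi.

itsoguthi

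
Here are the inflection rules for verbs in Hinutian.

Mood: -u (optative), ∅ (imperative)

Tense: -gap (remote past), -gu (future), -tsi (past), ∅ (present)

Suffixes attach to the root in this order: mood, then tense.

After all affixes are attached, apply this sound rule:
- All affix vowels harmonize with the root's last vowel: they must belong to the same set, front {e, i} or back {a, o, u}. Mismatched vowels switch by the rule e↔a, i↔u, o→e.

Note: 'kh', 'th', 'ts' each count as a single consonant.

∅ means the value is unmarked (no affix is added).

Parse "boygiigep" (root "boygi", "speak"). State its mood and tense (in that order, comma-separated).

Segment: boygi-u-gap.
mood: -u → optative.
tense: -gap → remote past.

optative, remote past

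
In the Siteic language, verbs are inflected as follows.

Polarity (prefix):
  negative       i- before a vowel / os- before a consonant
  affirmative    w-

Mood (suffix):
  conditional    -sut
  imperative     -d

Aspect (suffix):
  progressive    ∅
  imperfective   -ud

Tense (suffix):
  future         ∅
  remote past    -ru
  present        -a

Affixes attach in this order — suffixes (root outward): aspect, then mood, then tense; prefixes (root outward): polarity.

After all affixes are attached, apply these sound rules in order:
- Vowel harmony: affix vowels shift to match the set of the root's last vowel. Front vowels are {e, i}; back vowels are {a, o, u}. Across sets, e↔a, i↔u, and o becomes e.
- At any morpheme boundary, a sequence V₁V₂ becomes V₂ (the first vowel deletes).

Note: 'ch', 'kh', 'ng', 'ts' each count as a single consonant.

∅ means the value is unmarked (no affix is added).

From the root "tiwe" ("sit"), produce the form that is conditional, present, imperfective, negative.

estiwidsite

Attach polarity negative os- (before consonant 't') → ostiwe.
Attach aspect imperfective -ud → ostiweud.
Attach mood conditional -sut → ostiweudsut.
Attach tense present -a → ostiweudsuta.
Apply vowel harmony: ostiweudsuta → estiweidsite.
Apply vowel deletion: estiweidsite → estiwidsite.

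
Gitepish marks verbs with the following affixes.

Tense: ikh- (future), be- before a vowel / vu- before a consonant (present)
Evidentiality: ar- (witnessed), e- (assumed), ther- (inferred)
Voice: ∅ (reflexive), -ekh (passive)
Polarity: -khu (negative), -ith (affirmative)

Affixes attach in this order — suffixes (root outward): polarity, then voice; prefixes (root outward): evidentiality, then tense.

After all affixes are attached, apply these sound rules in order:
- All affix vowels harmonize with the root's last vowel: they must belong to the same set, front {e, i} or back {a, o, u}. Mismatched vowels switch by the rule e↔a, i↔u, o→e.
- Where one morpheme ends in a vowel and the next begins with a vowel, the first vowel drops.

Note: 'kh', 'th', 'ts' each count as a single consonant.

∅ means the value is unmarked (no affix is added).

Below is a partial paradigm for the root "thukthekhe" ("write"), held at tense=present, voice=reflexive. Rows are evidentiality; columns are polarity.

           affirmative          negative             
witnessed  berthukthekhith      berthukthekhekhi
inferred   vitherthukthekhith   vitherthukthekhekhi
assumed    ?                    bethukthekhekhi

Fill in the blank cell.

Attach evidentiality assumed e- → ethukthekhe.
Attach polarity affirmative -ith → ethukthekheith.
Attach tense present be- (before vowel 'e') → beethukthekheith.
voice = reflexive: zero marking, form stays beethukthekheith.
Vowel harmony: no change.
Apply vowel deletion: beethukthekheith → bethukthekhith.

bethukthekhith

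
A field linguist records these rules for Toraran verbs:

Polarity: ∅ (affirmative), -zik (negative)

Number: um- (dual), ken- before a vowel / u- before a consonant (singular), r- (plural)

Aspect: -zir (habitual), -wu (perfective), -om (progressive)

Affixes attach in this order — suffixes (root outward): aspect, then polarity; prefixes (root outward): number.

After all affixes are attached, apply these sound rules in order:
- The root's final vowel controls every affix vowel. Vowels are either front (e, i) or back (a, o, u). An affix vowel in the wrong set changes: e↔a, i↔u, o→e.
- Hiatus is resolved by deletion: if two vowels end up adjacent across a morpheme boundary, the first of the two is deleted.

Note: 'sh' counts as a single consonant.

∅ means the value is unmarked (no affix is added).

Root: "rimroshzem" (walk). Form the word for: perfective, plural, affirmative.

rrimroshzemwi

Attach number plural r- → rrimroshzem.
Attach aspect perfective -wu → rrimroshzemwu.
polarity = affirmative: zero marking, form stays rrimroshzemwu.
Apply vowel harmony: rrimroshzemwu → rrimroshzemwi.
Vowel deletion: no change.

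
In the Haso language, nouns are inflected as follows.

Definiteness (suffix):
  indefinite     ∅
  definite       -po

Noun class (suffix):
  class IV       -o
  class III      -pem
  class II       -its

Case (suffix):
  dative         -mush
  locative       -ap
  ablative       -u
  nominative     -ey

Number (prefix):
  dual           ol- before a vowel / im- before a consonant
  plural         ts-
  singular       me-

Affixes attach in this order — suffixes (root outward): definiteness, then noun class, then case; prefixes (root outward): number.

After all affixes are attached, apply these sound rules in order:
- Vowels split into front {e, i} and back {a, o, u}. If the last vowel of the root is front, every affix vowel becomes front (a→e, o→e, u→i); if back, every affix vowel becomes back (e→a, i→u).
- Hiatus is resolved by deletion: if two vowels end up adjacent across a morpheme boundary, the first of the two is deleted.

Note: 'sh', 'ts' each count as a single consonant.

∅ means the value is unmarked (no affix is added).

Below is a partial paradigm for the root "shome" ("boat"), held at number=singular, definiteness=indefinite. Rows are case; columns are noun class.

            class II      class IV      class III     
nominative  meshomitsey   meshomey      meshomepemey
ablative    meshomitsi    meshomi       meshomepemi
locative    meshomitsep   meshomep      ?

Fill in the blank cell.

Attach number singular me- → meshome.
definiteness = indefinite: zero marking, form stays meshome.
Attach noun class class III -pem → meshomepem.
Attach case locative -ap → meshomepemap.
Apply vowel harmony: meshomepemap → meshomepemep.
Vowel deletion: no change.

meshomepemep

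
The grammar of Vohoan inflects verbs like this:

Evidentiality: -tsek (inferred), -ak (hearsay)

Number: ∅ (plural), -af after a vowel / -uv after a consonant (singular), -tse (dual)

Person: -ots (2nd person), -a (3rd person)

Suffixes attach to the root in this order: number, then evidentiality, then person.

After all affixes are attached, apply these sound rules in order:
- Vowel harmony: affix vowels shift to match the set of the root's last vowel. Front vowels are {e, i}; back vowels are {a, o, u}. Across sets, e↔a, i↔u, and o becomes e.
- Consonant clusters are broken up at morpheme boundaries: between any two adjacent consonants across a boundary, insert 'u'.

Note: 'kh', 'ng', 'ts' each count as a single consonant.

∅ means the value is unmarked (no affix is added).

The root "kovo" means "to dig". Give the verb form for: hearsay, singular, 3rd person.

Attach number singular -af (after vowel 'o') → kovoaf.
Attach evidentiality hearsay -ak → kovoafak.
Attach person 3rd person -a → kovoafaka.
Vowel harmony: no change.
Epenthesis: no change.

kovoafaka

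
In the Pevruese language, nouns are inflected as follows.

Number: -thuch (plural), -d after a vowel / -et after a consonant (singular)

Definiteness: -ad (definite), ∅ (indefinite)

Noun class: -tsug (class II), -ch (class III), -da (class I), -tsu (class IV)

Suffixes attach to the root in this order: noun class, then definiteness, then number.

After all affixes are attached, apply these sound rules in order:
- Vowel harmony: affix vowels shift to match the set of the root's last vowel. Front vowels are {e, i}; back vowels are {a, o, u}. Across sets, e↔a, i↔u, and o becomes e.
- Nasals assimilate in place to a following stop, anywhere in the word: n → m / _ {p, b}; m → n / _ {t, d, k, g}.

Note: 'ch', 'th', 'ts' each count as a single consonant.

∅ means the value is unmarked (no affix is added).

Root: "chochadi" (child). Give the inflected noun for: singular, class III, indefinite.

chochadichet

Attach noun class class III -ch → chochadich.
definiteness = indefinite: zero marking, form stays chochadich.
Attach number singular -et (after consonant 'ch') → chochadichet.
Vowel harmony: no change.
Nasal assimilation: no change.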